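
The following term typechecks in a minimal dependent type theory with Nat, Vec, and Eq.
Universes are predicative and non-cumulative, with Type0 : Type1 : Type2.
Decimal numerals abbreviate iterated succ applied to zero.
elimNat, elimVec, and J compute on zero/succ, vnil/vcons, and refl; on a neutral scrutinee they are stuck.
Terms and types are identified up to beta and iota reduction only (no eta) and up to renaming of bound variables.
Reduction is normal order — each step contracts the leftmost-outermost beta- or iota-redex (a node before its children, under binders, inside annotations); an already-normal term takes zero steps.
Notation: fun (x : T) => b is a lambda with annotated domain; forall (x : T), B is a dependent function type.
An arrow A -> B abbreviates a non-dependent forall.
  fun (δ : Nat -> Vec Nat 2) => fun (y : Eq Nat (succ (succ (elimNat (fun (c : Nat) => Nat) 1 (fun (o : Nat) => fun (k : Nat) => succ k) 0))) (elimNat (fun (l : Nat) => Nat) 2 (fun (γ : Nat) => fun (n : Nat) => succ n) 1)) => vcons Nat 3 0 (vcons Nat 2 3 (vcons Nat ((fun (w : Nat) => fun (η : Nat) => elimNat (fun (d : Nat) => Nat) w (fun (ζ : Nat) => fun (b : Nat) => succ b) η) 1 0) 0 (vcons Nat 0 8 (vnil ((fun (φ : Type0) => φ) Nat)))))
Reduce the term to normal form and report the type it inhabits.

normal form:
  fun (δ : Nat -> Vec Nat 2) => fun (y : Eq Nat 3 3) => vcons Nat 3 0 (vcons Nat 2 3 (vcons Nat 1 0 (vcons Nat 0 8 (vnil Nat))))
inferred type:
  (Nat -> Vec Nat 2) -> Eq Nat 3 3 -> Vec Nat 4


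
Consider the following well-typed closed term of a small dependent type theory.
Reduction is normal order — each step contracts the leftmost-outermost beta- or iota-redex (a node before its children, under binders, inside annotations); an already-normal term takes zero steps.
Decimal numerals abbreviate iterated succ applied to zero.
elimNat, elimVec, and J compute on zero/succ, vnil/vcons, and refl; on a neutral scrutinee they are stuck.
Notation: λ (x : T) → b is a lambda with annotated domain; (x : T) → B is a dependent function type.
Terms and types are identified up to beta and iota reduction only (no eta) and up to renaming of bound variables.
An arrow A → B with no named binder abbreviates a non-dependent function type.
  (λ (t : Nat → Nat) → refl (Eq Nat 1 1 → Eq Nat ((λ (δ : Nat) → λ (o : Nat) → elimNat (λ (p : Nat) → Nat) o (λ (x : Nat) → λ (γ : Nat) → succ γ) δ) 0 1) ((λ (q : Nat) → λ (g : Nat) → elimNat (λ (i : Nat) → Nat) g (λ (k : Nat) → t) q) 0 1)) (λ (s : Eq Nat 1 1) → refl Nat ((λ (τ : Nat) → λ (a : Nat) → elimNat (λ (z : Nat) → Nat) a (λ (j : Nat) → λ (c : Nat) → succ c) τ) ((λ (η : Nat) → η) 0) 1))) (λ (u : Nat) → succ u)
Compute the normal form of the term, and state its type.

resulting normal form:
  refl (Eq Nat 1 1 → Eq Nat 1 1) (λ (t : Eq Nat 1 1) → refl Nat 1)
inferred type:
  Eq (Eq Nat 1 1 → Eq Nat 1 1) (λ (t : Eq Nat 1 1) → refl Nat 1) (λ (δ : Eq Nat 1 1) → refl Nat 1)
observation: contracting a beta-redex first, the term normalizes in 11 steps.


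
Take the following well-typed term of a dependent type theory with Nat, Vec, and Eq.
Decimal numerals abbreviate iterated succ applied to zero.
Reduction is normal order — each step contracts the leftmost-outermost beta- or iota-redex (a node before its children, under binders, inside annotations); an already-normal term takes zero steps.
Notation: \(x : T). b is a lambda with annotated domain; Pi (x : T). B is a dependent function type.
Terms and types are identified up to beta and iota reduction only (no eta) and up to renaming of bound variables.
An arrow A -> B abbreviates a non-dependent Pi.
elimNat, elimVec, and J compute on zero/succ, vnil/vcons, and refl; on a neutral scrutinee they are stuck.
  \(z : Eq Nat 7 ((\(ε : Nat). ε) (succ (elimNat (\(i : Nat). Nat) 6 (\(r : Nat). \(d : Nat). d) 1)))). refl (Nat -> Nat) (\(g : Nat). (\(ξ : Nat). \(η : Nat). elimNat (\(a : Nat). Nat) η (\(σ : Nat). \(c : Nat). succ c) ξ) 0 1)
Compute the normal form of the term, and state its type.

reduced normal form:
  \(z : Eq Nat 7 7). refl (Nat -> Nat) (\(ε : Nat). 1)
inferred type:
  Eq Nat 7 7 -> Eq (Nat -> Nat) (\(z : Nat). 1) (\(ε : Nat). 1)
observation: contracting a beta-redex first, the term normalizes in 8 steps.


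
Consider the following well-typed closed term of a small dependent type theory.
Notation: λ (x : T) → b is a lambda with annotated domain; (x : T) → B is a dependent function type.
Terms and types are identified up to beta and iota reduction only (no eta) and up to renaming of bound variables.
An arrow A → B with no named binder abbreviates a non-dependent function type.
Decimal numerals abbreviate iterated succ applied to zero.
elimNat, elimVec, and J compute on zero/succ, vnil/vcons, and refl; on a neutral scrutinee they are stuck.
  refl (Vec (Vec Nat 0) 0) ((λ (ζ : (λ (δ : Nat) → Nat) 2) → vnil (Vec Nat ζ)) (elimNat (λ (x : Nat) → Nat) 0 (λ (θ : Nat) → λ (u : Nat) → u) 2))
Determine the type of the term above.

type:
  Eq (Vec (Vec Nat 0) 0) (vnil (Vec Nat 0)) (vnil (Vec Nat 0))


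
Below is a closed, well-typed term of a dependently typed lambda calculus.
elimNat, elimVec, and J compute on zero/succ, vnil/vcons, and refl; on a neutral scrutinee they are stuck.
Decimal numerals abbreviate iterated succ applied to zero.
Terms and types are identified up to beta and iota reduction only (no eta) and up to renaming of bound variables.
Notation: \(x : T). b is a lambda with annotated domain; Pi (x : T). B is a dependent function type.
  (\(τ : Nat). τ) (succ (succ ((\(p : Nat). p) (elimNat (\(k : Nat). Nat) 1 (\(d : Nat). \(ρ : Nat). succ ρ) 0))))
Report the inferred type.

the term's type:
  Nat


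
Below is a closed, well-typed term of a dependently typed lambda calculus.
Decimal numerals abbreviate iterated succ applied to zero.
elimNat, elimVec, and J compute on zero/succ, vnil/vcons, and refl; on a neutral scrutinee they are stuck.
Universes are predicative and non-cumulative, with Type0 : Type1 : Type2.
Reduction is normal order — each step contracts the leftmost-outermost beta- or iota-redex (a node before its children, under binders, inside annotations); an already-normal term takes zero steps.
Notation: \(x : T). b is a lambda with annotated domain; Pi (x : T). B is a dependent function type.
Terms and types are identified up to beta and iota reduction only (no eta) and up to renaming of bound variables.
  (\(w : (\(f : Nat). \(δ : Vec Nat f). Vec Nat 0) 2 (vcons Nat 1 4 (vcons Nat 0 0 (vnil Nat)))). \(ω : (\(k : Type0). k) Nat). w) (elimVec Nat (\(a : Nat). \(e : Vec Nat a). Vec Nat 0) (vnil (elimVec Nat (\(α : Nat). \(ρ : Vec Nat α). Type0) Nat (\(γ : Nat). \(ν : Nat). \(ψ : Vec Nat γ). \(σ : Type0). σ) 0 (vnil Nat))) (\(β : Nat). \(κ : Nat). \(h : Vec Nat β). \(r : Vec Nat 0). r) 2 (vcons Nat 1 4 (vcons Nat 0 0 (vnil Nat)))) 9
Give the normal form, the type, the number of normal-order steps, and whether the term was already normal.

reduced normal form:
  vnil Nat
the term's type:
  Vec Nat 0
reduction steps (normal order): 14
term was already normal: no
first contracted redex: a beta-redex


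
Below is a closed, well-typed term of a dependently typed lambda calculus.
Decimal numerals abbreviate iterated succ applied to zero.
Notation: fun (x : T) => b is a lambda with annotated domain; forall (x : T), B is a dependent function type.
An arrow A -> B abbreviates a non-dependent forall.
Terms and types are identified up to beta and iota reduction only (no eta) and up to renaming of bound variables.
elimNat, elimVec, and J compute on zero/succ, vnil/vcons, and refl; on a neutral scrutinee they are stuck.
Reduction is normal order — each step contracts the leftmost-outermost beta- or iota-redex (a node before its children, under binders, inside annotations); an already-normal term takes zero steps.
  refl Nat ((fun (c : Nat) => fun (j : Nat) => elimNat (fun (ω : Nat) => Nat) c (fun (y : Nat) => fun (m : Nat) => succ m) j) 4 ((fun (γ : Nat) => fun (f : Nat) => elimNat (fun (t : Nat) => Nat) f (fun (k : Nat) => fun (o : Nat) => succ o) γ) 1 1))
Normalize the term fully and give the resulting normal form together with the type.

normal form:
  refl Nat 6
type:
  Eq Nat 6 6


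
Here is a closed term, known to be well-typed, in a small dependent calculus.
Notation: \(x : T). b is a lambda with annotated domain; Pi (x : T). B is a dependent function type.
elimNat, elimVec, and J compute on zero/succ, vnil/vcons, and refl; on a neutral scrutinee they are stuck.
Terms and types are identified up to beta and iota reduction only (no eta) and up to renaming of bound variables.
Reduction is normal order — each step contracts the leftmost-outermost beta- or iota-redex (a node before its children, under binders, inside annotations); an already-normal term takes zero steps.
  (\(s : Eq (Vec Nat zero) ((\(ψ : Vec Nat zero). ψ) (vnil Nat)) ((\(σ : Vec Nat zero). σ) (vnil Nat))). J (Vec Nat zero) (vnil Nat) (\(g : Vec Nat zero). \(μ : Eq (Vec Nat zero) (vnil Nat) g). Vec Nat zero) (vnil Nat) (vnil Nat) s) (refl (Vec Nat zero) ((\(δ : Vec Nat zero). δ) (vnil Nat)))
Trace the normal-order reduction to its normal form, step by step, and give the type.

normal-order reduction sequence:
  (\(s : Eq (Vec Nat zero) ((\(ψ : Vec Nat zero). ψ) (vnil Nat)) ((\(σ : Vec Nat zero). σ) (vnil Nat))). J (Vec Nat zero) (vnil Nat) (\(g : Vec Nat zero). \(μ : Eq (Vec Nat zero) (vnil Nat) g). Vec Nat zero) (vnil Nat) (vnil Nat) s) (refl (Vec Nat zero) ((\(δ : Vec Nat zero). δ) (vnil Nat)))
  ~> J (Vec Nat zero) (vnil Nat) (\(s : Vec Nat zero). \(ψ : Eq (Vec Nat zero) (vnil Nat) s). Vec Nat zero) (vnil Nat) (vnil Nat) (refl (Vec Nat zero) ((\(σ : Vec Nat zero). σ) (vnil Nat)))
  ~> vnil Nat
the term's type:
  Vec Nat zero


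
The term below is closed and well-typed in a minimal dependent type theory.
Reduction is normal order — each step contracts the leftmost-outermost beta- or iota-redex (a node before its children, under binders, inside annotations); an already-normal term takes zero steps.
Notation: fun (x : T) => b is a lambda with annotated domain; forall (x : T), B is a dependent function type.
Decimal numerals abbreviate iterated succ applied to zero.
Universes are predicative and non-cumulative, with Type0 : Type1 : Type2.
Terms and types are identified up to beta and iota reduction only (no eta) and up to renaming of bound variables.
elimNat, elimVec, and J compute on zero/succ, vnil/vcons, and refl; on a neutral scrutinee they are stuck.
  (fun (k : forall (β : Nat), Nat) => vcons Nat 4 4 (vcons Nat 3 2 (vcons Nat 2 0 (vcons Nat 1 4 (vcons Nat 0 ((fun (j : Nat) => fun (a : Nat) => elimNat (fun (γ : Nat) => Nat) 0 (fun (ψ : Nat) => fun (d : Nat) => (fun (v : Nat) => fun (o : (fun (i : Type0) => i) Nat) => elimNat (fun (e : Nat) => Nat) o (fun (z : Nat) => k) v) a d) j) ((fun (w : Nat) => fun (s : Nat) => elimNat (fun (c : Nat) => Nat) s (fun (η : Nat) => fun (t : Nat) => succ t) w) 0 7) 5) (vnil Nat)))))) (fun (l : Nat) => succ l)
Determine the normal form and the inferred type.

normal form:
  vcons Nat 4 4 (vcons Nat 3 2 (vcons Nat 2 0 (vcons Nat 1 4 (vcons Nat 0 35 (vnil Nat)))))
inferred type:
  Vec Nat 5


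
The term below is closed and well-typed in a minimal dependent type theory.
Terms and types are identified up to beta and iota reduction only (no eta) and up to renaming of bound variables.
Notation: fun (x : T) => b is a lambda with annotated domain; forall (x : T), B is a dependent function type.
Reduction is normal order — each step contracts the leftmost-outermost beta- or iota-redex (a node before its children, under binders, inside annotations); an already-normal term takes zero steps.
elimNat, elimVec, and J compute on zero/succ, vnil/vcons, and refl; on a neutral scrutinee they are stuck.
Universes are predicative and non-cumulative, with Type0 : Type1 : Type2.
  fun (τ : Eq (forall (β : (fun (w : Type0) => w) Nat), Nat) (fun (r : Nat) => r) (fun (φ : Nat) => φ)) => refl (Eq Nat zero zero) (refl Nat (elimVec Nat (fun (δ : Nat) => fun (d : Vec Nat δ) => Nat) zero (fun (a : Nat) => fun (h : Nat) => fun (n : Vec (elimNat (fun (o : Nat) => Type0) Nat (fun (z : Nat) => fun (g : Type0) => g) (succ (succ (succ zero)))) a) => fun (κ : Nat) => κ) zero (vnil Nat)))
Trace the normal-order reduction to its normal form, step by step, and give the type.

normal-order reduction:
  fun (τ : Eq (forall (β : (fun (w : Type0) => w) Nat), Nat) (fun (r : Nat) => r) (fun (φ : Nat) => φ)) => refl (Eq Nat zero zero) (refl Nat (elimVec Nat (fun (δ : Nat) => fun (d : Vec Nat δ) => Nat) zero (fun (a : Nat) => fun (h : Nat) => fun (n : Vec (elimNat (fun (o : Nat) => Type0) Nat (fun (z : Nat) => fun (g : Type0) => g) (succ (succ (succ zero)))) a) => fun (κ : Nat) => κ) zero (vnil Nat)))
  ~> fun (τ : Eq (forall (β : Nat), Nat) (fun (w : Nat) => w) (fun (r : Nat) => r)) => refl (Eq Nat zero zero) (refl Nat (elimVec Nat (fun (φ : Nat) => fun (δ : Vec Nat φ) => Nat) zero (fun (d : Nat) => fun (a : Nat) => fun (h : Vec (elimNat (fun (n : Nat) => Type0) Nat (fun (o : Nat) => fun (z : Type0) => z) (succ (succ (succ zero)))) d) => fun (g : Nat) => g) zero (vnil Nat)))
  ~> fun (τ : Eq (forall (β : Nat), Nat) (fun (w : Nat) => w) (fun (r : Nat) => r)) => refl (Eq Nat zero zero) (refl Nat zero)
the term's type:
  forall (τ : Eq (forall (β : Nat), Nat) (fun (w : Nat) => w) (fun (r : Nat) => r)), Eq (Eq Nat zero zero) (refl Nat zero) (refl Nat zero)


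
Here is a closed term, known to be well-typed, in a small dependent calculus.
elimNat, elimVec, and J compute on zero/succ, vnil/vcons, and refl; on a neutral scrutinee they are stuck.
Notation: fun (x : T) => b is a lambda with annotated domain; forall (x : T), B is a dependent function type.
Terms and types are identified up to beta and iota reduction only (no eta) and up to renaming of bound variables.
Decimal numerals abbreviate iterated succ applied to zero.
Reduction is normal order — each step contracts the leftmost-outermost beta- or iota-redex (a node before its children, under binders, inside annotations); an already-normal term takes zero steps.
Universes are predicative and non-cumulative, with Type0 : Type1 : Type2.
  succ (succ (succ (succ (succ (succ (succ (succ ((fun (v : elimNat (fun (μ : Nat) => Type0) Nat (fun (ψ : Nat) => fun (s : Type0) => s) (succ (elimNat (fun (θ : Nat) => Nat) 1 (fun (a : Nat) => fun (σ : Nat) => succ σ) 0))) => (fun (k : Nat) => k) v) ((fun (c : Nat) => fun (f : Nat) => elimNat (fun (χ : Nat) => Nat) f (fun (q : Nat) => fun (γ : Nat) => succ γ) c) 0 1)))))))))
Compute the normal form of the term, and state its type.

normal form:
  9
inferred type:
  Nat
observation: the leftmost-outermost redex is a beta-redex, and normalization takes 5 steps.


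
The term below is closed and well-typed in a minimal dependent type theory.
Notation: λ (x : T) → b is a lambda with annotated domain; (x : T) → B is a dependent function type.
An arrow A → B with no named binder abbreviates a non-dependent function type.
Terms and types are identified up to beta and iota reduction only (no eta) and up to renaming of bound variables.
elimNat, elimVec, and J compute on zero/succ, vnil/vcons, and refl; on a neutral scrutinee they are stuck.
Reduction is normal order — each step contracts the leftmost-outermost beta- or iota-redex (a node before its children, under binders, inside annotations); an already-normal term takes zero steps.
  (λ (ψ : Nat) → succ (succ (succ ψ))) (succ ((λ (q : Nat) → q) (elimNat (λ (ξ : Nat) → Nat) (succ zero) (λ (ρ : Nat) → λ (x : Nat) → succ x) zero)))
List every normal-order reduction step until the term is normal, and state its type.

reduction (normal order):
  (λ (ψ : Nat) → succ (succ (succ ψ))) (succ ((λ (q : Nat) → q) (elimNat (λ (ξ : Nat) → Nat) (succ zero) (λ (ρ : Nat) → λ (x : Nat) → succ x) zero)))
  ~> succ (succ (succ (succ ((λ (ψ : Nat) → ψ) (elimNat (λ (q : Nat) → Nat) (succ zero) (λ (ξ : Nat) → λ (ρ : Nat) → succ ρ) zero)))))
  ~> succ (succ (succ (succ (elimNat (λ (ψ : Nat) → Nat) (succ zero) (λ (q : Nat) → λ (ξ : Nat) → succ ξ) zero))))
  ~> succ (succ (succ (succ (succ zero))))
inferred type:
  Nat


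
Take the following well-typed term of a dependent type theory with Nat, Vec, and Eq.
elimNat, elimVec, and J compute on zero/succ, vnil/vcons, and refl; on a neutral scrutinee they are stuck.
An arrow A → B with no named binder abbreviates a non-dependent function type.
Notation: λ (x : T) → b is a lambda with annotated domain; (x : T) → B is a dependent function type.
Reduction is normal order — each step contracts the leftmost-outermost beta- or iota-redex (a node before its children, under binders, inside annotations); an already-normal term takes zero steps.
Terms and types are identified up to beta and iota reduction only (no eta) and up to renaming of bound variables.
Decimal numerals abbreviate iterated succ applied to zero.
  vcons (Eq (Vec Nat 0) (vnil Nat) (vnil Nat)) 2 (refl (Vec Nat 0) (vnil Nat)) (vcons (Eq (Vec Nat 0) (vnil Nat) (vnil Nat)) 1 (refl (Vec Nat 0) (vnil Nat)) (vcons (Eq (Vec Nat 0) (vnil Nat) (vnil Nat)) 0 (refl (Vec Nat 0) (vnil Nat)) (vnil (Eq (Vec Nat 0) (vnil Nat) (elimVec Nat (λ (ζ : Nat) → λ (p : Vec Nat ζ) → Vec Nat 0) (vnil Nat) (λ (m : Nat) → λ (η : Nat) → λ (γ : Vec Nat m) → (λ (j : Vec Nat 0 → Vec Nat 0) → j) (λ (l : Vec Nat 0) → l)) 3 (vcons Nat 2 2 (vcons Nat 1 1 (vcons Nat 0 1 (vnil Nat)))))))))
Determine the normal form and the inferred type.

reduced normal form:
  vcons (Eq (Vec Nat 0) (vnil Nat) (vnil Nat)) 2 (refl (Vec Nat 0) (vnil Nat)) (vcons (Eq (Vec Nat 0) (vnil Nat) (vnil Nat)) 1 (refl (Vec Nat 0) (vnil Nat)) (vcons (Eq (Vec Nat 0) (vnil Nat) (vnil Nat)) 0 (refl (Vec Nat 0) (vnil Nat)) (vnil (Eq (Vec Nat 0) (vnil Nat) (vnil Nat)))))
type:
  Vec (Eq (Vec Nat 0) (vnil Nat) (vnil Nat)) 3


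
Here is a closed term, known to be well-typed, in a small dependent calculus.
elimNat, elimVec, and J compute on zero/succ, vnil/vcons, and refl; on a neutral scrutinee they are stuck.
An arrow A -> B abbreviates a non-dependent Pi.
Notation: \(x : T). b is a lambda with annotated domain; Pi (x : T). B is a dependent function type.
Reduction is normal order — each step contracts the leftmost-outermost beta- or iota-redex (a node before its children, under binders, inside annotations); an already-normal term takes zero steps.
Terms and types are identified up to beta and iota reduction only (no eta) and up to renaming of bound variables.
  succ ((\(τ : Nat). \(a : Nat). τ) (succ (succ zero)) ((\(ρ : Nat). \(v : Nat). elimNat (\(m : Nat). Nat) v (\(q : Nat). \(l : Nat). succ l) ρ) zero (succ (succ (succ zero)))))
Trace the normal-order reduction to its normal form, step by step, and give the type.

reduction (normal order):
  succ ((\(τ : Nat). \(a : Nat). τ) (succ (succ zero)) ((\(ρ : Nat). \(v : Nat). elimNat (\(m : Nat). Nat) v (\(q : Nat). \(l : Nat). succ l) ρ) zero (succ (succ (succ zero)))))
  ~> succ ((\(τ : Nat). succ (succ zero)) ((\(a : Nat). \(ρ : Nat). elimNat (\(v : Nat). Nat) ρ (\(m : Nat). \(q : Nat). succ q) a) zero (succ (succ (succ zero)))))
  ~> succ (succ (succ zero))
type:
  Nat


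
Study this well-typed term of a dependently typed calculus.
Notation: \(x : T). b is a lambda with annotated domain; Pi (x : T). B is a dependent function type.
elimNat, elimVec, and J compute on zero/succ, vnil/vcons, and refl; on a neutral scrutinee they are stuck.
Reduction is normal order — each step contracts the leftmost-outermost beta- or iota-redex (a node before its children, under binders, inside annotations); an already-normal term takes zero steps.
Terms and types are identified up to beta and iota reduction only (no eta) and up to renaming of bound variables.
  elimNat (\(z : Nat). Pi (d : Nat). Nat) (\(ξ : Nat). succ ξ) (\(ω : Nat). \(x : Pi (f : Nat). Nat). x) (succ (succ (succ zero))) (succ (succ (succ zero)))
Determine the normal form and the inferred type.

reduced normal form:
  succ (succ (succ (succ zero)))
inferred type:
  Nat


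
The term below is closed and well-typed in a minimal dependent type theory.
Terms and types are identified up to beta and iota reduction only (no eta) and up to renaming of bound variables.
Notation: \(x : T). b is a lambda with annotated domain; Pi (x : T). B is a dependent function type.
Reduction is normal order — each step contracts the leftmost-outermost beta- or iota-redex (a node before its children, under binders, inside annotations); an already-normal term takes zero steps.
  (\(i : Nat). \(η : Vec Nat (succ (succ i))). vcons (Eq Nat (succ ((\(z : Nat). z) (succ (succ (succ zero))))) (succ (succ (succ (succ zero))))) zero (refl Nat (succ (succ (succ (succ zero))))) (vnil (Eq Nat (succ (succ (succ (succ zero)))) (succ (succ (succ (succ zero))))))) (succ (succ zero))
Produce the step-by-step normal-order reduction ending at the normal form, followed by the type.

normal-order reduction sequence:
  (\(i : Nat). \(η : Vec Nat (succ (succ i))). vcons (Eq Nat (succ ((\(z : Nat). z) (succ (succ (succ zero))))) (succ (succ (succ (succ zero))))) zero (refl Nat (succ (succ (succ (succ zero))))) (vnil (Eq Nat (succ (succ (succ (succ zero)))) (succ (succ (succ (succ zero))))))) (succ (succ zero))
  ~> \(i : Vec Nat (succ (succ (succ (succ zero))))). vcons (Eq Nat (succ ((\(η : Nat). η) (succ (succ (succ zero))))) (succ (succ (succ (succ zero))))) zero (refl Nat (succ (succ (succ (succ zero))))) (vnil (Eq Nat (succ (succ (succ (succ zero)))) (succ (succ (succ (succ zero))))))
  ~> \(i : Vec Nat (succ (succ (succ (succ zero))))). vcons (Eq Nat (succ (succ (succ (succ zero)))) (succ (succ (succ (succ zero))))) zero (refl Nat (succ (succ (succ (succ zero))))) (vnil (Eq Nat (succ (succ (succ (succ zero)))) (succ (succ (succ (succ zero))))))
the term's type:
  Pi (i : Vec Nat (succ (succ (succ (succ zero))))). Vec (Eq Nat (succ (succ (succ (succ zero)))) (succ (succ (succ (succ zero))))) (succ zero)


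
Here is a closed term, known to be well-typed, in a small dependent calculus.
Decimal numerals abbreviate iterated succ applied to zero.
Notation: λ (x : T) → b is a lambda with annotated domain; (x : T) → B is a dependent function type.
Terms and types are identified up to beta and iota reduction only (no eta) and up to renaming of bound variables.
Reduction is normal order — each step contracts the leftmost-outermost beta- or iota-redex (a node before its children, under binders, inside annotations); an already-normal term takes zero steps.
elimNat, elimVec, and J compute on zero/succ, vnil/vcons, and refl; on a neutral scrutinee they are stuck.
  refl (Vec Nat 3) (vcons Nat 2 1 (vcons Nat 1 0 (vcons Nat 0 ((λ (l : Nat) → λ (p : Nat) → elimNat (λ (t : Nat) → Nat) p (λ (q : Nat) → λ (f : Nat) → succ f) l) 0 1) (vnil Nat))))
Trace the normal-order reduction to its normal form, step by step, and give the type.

normal-order reduction:
  refl (Vec Nat 3) (vcons Nat 2 1 (vcons Nat 1 0 (vcons Nat 0 ((λ (l : Nat) → λ (p : Nat) → elimNat (λ (t : Nat) → Nat) p (λ (q : Nat) → λ (f : Nat) → succ f) l) 0 1) (vnil Nat))))
  ~> refl (Vec Nat 3) (vcons Nat 2 1 (vcons Nat 1 0 (vcons Nat 0 ((λ (l : Nat) → elimNat (λ (p : Nat) → Nat) l (λ (t : Nat) → λ (q : Nat) → succ q) 0) 1) (vnil Nat))))
  ~> refl (Vec Nat 3) (vcons Nat 2 1 (vcons Nat 1 0 (vcons Nat 0 (elimNat (λ (l : Nat) → Nat) 1 (λ (p : Nat) → λ (t : Nat) → succ t) 0) (vnil Nat))))
  ~> refl (Vec Nat 3) (vcons Nat 2 1 (vcons Nat 1 0 (vcons Nat 0 1 (vnil Nat))))
the term's type:
  Eq (Vec Nat 3) (vcons Nat 2 1 (vcons Nat 1 0 (vcons Nat 0 1 (vnil Nat)))) (vcons Nat 2 1 (vcons Nat 1 0 (vcons Nat 0 1 (vnil Nat))))


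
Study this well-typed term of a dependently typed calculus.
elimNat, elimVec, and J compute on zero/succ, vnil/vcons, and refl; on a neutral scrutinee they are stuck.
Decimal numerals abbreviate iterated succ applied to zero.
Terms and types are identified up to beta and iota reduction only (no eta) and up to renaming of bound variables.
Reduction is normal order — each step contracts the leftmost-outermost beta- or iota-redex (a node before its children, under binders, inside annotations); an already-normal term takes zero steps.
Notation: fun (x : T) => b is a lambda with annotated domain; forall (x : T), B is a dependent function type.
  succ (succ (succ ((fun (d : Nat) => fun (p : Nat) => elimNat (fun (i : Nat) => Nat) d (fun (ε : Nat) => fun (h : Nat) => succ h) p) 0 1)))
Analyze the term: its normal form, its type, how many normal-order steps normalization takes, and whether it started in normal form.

resulting normal form:
  4
the term's type:
  Nat
steps to reach normal form (normal order): 6
term was already normal: no
first contracted redex: a beta-redex


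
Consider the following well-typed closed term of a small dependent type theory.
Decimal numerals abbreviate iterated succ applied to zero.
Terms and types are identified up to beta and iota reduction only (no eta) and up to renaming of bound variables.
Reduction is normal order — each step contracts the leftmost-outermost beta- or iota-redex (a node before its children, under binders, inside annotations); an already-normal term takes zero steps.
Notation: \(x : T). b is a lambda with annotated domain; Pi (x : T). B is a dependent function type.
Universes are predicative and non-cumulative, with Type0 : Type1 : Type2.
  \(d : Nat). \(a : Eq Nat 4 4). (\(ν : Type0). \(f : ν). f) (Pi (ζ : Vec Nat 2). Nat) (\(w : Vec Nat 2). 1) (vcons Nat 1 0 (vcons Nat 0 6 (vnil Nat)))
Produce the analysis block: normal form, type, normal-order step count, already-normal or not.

resulting normal form:
  \(d : Nat). \(a : Eq Nat 4 4). 1
type:
  Pi (d : Nat). Pi (a : Eq Nat 4 4). Nat
steps to reach normal form (normal order): 3
already normal: no
first contracted redex: a beta-redex


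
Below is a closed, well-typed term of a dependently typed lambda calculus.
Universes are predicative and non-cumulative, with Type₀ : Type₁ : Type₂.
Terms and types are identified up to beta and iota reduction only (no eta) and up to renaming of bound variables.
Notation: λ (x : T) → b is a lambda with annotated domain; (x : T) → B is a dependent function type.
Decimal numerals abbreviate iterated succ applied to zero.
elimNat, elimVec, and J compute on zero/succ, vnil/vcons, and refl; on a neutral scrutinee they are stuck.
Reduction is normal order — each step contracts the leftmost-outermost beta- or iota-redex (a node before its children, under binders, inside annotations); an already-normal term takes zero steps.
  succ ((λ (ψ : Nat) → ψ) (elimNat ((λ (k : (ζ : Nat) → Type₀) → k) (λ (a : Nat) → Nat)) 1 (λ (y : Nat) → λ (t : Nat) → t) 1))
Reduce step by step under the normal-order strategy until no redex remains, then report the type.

normal-order reduction:
  succ ((λ (ψ : Nat) → ψ) (elimNat ((λ (k : (ζ : Nat) → Type₀) → k) (λ (a : Nat) → Nat)) 1 (λ (y : Nat) → λ (t : Nat) → t) 1))
  ~> succ (elimNat ((λ (ψ : (k : Nat) → Type₀) → ψ) (λ (ζ : Nat) → Nat)) 1 (λ (a : Nat) → λ (y : Nat) → y) 1)
  ~> succ ((λ (ψ : Nat) → λ (k : Nat) → k) 0 (elimNat ((λ (ζ : (a : Nat) → Type₀) → ζ) (λ (y : Nat) → Nat)) 1 (λ (t : Nat) → λ (b : Nat) → b) 0))
  ~> succ ((λ (ψ : Nat) → ψ) (elimNat ((λ (k : (ζ : Nat) → Type₀) → k) (λ (a : Nat) → Nat)) 1 (λ (y : Nat) → λ (t : Nat) → t) 0))
  ~> succ (elimNat ((λ (ψ : (k : Nat) → Type₀) → ψ) (λ (ζ : Nat) → Nat)) 1 (λ (a : Nat) → λ (y : Nat) → y) 0)
  ~> 2
the term's type:
  Nat


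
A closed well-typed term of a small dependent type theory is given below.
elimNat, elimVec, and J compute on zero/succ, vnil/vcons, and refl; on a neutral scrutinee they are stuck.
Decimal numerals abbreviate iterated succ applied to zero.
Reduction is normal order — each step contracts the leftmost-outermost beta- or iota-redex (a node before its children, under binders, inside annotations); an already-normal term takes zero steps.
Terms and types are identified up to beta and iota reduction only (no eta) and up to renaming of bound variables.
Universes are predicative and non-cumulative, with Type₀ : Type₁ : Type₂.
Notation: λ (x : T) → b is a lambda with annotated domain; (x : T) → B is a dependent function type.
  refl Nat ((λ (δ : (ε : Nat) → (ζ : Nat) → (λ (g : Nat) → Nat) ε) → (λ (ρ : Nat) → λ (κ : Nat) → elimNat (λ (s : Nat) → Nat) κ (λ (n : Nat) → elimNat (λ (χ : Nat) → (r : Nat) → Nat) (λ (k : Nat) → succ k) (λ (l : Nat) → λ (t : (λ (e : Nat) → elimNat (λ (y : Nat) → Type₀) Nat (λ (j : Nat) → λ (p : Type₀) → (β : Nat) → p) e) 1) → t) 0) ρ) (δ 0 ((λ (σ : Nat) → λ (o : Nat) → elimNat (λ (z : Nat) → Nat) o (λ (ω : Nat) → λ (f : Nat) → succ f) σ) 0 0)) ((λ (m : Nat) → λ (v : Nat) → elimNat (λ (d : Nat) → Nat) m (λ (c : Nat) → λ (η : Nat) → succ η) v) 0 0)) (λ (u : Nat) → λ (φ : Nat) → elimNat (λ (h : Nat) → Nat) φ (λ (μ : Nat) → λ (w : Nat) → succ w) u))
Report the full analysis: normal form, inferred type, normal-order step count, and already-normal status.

normal form:
  refl Nat 0
inferred type:
  Eq Nat 0 0
normal-order step count: 14
already normal: no
first contracted redex: a beta-redex


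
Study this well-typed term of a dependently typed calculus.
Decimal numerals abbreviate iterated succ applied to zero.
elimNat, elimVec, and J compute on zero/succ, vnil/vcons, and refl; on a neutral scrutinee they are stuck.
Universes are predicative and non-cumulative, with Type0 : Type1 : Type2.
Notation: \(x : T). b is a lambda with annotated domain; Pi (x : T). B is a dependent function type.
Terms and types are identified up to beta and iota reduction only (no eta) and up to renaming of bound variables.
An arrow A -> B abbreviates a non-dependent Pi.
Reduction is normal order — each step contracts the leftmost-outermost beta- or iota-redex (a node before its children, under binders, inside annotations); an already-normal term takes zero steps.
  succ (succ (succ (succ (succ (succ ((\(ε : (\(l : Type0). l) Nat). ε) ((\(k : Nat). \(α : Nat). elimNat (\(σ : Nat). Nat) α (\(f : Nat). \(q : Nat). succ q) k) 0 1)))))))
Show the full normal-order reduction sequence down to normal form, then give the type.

reduction (normal order):
  succ (succ (succ (succ (succ (succ ((\(ε : (\(l : Type0). l) Nat). ε) ((\(k : Nat). \(α : Nat). elimNat (\(σ : Nat). Nat) α (\(f : Nat). \(q : Nat). succ q) k) 0 1)))))))
  ~> succ (succ (succ (succ (succ (succ ((\(ε : Nat). \(l : Nat). elimNat (\(k : Nat). Nat) l (\(α : Nat). \(σ : Nat). succ σ) ε) 0 1))))))
  ~> succ (succ (succ (succ (succ (succ ((\(ε : Nat). elimNat (\(l : Nat). Nat) ε (\(k : Nat). \(α : Nat). succ α) 0) 1))))))
  ~> succ (succ (succ (succ (succ (succ (elimNat (\(ε : Nat). Nat) 1 (\(l : Nat). \(k : Nat). succ k) 0))))))
  ~> 7
inferred type:
  Nat


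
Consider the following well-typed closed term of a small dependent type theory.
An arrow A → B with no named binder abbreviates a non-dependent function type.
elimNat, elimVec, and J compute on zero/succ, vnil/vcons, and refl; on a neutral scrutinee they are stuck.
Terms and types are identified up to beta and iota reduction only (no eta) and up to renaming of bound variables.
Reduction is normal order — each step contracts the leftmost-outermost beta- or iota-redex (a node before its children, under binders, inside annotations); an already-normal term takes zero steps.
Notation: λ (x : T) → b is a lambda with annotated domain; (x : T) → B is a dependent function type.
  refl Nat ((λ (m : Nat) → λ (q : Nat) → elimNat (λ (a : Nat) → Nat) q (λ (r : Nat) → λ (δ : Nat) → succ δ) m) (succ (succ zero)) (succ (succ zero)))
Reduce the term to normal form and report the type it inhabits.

normal form:
  refl Nat (succ (succ (succ (succ zero))))
inferred type:
  Eq Nat (succ (succ (succ (succ zero)))) (succ (succ (succ (succ zero))))
observation: 9 normal-order steps normalize the term, beginning with a beta-redex.


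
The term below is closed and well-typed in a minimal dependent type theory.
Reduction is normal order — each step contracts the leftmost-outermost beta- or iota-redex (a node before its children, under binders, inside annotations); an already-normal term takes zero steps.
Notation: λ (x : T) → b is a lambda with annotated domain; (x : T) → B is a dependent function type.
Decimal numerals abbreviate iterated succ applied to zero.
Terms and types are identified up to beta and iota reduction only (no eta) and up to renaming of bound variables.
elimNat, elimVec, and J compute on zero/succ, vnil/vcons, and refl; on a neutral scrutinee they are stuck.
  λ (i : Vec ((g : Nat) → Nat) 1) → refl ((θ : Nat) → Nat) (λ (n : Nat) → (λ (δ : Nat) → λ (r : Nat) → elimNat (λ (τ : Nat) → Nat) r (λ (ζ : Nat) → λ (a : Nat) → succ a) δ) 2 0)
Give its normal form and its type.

resulting normal form:
  λ (i : Vec ((g : Nat) → Nat) 1) → refl ((θ : Nat) → Nat) (λ (n : Nat) → 2)
type:
  (i : Vec ((g : Nat) → Nat) 1) → Eq ((θ : Nat) → Nat) (λ (n : Nat) → 2) (λ (δ : Nat) → 2)
observation: the first redex contracted is a beta-redex; the normal form is reached in 9 normal-order steps.


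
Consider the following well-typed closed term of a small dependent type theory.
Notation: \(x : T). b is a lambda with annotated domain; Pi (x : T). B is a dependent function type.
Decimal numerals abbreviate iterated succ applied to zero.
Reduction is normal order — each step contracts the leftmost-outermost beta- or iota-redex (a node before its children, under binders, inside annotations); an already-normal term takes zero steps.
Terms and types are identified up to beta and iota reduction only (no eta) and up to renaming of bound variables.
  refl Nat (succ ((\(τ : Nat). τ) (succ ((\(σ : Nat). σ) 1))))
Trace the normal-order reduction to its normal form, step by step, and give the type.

normal-order reduction:
  refl Nat (succ ((\(τ : Nat). τ) (succ ((\(σ : Nat). σ) 1))))
  ~> refl Nat (succ (succ ((\(τ : Nat). τ) 1)))
  ~> refl Nat 3
the term's type:
  Eq Nat 3 3


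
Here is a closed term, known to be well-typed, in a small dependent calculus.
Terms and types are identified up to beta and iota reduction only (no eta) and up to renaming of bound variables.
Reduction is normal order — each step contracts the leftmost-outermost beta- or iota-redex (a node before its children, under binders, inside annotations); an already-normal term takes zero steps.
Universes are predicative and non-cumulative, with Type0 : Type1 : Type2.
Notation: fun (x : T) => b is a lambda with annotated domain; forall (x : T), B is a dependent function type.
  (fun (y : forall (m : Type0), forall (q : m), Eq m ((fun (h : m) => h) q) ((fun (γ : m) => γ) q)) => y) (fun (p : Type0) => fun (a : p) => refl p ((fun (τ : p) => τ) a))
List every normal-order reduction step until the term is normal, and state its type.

normal-order reduction:
  (fun (y : forall (m : Type0), forall (q : m), Eq m ((fun (h : m) => h) q) ((fun (γ : m) => γ) q)) => y) (fun (p : Type0) => fun (a : p) => refl p ((fun (τ : p) => τ) a))
  ~> fun (y : Type0) => fun (m : y) => refl y ((fun (q : y) => q) m)
  ~> fun (y : Type0) => fun (m : y) => refl y m
the term's type:
  forall (y : Type0), forall (m : y), Eq y m m


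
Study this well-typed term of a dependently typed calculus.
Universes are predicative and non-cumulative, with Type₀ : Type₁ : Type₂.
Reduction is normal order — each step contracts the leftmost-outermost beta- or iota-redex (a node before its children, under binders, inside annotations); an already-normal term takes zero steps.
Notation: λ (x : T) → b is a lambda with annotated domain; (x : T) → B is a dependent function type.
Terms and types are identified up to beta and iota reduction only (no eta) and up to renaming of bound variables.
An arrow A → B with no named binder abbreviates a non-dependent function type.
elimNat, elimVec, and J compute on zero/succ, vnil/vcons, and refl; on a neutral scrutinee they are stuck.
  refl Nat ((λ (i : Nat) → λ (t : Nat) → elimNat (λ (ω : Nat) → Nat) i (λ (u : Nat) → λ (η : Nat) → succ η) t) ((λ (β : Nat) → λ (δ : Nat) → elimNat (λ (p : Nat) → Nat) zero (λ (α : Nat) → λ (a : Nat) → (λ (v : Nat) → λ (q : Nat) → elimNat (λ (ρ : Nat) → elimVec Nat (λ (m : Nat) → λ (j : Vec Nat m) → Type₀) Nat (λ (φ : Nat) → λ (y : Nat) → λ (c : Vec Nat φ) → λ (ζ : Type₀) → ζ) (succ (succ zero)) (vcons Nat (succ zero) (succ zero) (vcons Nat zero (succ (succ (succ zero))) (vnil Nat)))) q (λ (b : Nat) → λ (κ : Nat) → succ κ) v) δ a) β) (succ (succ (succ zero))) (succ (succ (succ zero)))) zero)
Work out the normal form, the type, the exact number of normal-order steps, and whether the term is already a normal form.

normal form:
  refl Nat (succ (succ (succ (succ (succ (succ (succ (succ (succ zero)))))))))
inferred type:
  Eq Nat (succ (succ (succ (succ (succ (succ (succ (succ (succ zero))))))))) (succ (succ (succ (succ (succ (succ (succ (succ (succ zero)))))))))
steps to reach normal form (normal order): 51
started in normal form: no
first redex: a beta-redex


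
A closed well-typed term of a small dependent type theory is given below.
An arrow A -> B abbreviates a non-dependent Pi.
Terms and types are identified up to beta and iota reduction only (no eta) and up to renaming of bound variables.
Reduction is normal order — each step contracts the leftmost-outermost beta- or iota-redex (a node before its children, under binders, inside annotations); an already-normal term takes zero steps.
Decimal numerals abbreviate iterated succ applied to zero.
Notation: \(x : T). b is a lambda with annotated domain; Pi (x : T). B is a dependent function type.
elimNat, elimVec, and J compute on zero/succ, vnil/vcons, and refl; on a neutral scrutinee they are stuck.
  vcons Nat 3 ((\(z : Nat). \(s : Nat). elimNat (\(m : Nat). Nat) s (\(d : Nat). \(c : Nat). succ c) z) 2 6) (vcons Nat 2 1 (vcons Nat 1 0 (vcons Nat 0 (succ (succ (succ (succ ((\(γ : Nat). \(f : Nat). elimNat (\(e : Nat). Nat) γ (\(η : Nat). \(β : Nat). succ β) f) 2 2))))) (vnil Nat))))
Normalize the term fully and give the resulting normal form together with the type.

reduced normal form:
  vcons Nat 3 8 (vcons Nat 2 1 (vcons Nat 1 0 (vcons Nat 0 8 (vnil Nat))))
type:
  Vec Nat 4


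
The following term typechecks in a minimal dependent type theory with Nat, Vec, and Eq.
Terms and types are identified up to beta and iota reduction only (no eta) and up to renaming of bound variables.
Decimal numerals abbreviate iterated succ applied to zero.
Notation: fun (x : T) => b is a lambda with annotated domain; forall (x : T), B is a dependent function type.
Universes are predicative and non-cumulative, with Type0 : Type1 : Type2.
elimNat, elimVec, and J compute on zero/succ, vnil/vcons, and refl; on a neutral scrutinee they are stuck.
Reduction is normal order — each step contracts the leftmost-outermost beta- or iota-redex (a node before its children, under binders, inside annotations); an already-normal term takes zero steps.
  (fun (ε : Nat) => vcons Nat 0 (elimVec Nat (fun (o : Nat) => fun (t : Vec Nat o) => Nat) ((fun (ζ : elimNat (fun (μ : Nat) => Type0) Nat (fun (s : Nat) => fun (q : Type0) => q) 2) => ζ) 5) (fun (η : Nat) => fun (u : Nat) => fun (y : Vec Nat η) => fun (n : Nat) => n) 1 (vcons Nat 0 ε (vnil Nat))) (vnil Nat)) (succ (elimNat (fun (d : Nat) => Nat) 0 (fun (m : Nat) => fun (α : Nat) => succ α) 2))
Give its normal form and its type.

resulting normal form:
  vcons Nat 0 5 (vnil Nat)
type:
  Vec Nat 1
observation: reduction starts at a beta-redex, and 8 normal-order steps reach the normal form.


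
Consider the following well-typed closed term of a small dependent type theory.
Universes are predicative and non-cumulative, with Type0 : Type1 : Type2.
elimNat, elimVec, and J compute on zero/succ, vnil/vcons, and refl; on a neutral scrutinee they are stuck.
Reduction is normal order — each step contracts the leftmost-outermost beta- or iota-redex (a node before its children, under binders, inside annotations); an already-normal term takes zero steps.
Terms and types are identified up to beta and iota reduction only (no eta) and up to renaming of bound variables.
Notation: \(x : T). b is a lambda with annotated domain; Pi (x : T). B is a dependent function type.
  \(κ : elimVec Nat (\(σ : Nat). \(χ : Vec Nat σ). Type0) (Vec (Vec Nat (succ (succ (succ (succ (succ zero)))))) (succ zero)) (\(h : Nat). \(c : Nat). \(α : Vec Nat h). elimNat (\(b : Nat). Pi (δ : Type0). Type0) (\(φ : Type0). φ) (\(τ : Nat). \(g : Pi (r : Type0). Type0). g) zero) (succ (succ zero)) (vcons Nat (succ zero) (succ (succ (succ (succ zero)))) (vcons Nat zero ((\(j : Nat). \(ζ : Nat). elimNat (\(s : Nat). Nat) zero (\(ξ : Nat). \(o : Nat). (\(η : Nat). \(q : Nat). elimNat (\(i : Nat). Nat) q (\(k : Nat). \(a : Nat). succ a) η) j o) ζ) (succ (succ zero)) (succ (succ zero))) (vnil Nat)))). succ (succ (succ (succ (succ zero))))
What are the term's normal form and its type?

resulting normal form:
  \(κ : Vec (Vec Nat (succ (succ (succ (succ (succ zero)))))) (succ zero)). succ (succ (succ (succ (succ zero))))
type:
  Pi (κ : Vec (Vec Nat (succ (succ (succ (succ (succ zero)))))) (succ zero)). Nat
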